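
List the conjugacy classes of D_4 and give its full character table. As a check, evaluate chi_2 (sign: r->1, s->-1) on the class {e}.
Conjugacy classes: {e} of size 1, {r^2} of size 1, {r^1, r^3} of size 2, {s, sr^2, ...} of size 2, {sr, sr^3, ...} of size 2.
Character table:
  irrep \ class              {e} (size 1)  {r^2} (size 1)  {r^1, r^3} (size 2)  {s, sr^2, ...} (size 2)  {sr, sr^3, ...} (size 2)
  chi_1 (triv)               1             1               1                    1                        1                       
  chi_2 (sign: r->1, s->-1)  1             1               1                    -1                       -1                      
  chi_3 (r->-1, s->1)        1             1               -1                   1                        -1                      
  chi_4 (r->-1, s->-1)       1             1               -1                   -1                       1                       
  chi_5 (2d, j=1)            2             -2              0                    0                        0                       

Spot check: chi_2 (sign: r->1, s->-1) on {e} = 1.

Why: D_4 has order 2*4 = 8 with 5 conjugacy classes, hence 5 irreducibles. Sum of squared dims 1 + 1 + 1 + 1 + 4 = 8 = |G|. Linear characters come from the abelianisation; the 2-dimensional irreps have character r^k -> 2*cos(2*pi*j*k/4), reflections -> 0.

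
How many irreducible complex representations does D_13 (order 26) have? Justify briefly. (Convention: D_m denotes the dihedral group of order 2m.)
8

Explanation: The number of irreducible complex representations of a finite group equals its number of conjugacy classes. D_13 has 8 conjugacy classes ((n+3)/2 for n odd), so D_13 (order 26) has exactly 8 irreducible complex representations.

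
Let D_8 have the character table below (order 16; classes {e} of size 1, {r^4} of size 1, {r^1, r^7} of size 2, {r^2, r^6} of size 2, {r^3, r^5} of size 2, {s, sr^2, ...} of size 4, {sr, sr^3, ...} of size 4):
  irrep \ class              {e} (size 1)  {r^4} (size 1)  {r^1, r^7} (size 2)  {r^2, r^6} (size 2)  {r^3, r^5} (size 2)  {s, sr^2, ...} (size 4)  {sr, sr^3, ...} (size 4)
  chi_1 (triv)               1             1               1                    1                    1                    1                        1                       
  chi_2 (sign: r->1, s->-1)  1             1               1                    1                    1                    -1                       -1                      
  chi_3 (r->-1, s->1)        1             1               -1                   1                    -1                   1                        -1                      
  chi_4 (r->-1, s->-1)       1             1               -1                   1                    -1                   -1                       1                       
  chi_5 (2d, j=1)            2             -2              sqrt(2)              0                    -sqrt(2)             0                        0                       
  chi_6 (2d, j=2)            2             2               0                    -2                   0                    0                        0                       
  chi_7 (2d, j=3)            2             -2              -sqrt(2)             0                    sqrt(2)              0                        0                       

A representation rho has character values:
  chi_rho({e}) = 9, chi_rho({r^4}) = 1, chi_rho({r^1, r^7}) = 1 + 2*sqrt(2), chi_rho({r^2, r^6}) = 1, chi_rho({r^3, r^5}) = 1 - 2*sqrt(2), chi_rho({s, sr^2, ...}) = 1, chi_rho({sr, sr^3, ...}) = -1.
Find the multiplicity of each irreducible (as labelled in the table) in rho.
Multiplicities: chi_1: 1, chi_2: 1, chi_3: 1, chi_4: 0, chi_5: 2, chi_6: 1, chi_7: 0.

Reasoning: Use <chi_rho, chi> = (1/|G|) sum_C |C| * chi_rho(C) * conj(chi(C)) with |G| = 16 for each irreducible chi in the table:
  <chi_rho, chi_1> = (1/16)[1*(9)*conj(1) + 1*(1)*conj(1) + 2*(1 + 2*sqrt(2))*conj(1) + 2*(1)*conj(1) + 2*(1 - 2*sqrt(2))*conj(1) + 4*(1)*conj(1) + 4*(-1)*conj(1)]
      = (1/16)[(9) + (1) + (2 + 4*sqrt(2)) + (2) + (2 - 4*sqrt(2)) + (4) + (-4)] = 16/16 = 1
  <chi_rho, chi_2> = (1/16)[1*(9)*conj(1) + 1*(1)*conj(1) + 2*(1 + 2*sqrt(2))*conj(1) + 2*(1)*conj(1) + 2*(1 - 2*sqrt(2))*conj(1) + 4*(1)*conj(-1) + 4*(-1)*conj(-1)]
      = (1/16)[(9) + (1) + (2 + 4*sqrt(2)) + (2) + (2 - 4*sqrt(2)) + (-4) + (4)] = 16/16 = 1
  <chi_rho, chi_3> = (1/16)[1*(9)*conj(1) + 1*(1)*conj(1) + 2*(1 + 2*sqrt(2))*conj(-1) + 2*(1)*conj(1) + 2*(1 - 2*sqrt(2))*conj(-1) + 4*(1)*conj(1) + 4*(-1)*conj(-1)]
      = (1/16)[(9) + (1) + (-4*sqrt(2) - 2) + (2) + (-2 + 4*sqrt(2)) + (4) + (4)] = 16/16 = 1
  <chi_rho, chi_4> = (1/16)[1*(9)*conj(1) + 1*(1)*conj(1) + 2*(1 + 2*sqrt(2))*conj(-1) + 2*(1)*conj(1) + 2*(1 - 2*sqrt(2))*conj(-1) + 4*(1)*conj(-1) + 4*(-1)*conj(1)]
      = (1/16)[(9) + (1) + (-4*sqrt(2) - 2) + (2) + (-2 + 4*sqrt(2)) + (-4) + (-4)] = 0/16 = 0
  <chi_rho, chi_5> = (1/16)[1*(9)*conj(2) + 1*(1)*conj(-2) + 2*(1 + 2*sqrt(2))*conj(sqrt(2)) + 2*(1)*conj(0) + 2*(1 - 2*sqrt(2))*conj(-sqrt(2)) + 4*(1)*conj(0) + 4*(-1)*conj(0)]
      = (1/16)[(18) + (-2) + (2*sqrt(2) + 8) + (0) + (8 - 2*sqrt(2)) + (0) + (0)] = 32/16 = 2
  <chi_rho, chi_6> = (1/16)[1*(9)*conj(2) + 1*(1)*conj(2) + 2*(1 + 2*sqrt(2))*conj(0) + 2*(1)*conj(-2) + 2*(1 - 2*sqrt(2))*conj(0) + 4*(1)*conj(0) + 4*(-1)*conj(0)]
      = (1/16)[(18) + (2) + (0) + (-4) + (0) + (0) + (0)] = 16/16 = 1
  <chi_rho, chi_7> = (1/16)[1*(9)*conj(2) + 1*(1)*conj(-2) + 2*(1 + 2*sqrt(2))*conj(-sqrt(2)) + 2*(1)*conj(0) + 2*(1 - 2*sqrt(2))*conj(sqrt(2)) + 4*(1)*conj(0) + 4*(-1)*conj(0)]
      = (1/16)[(18) + (-2) + (-8 - 2*sqrt(2)) + (0) + (-8 + 2*sqrt(2)) + (0) + (0)] = 0/16 = 0
Dimension check: dim(rho) = sum (mult * dim) = 1*1 + 1*1 + 1*1 + 0*1 + 2*2 + 1*2 + 0*2 = 9 = chi_rho(e) = 9.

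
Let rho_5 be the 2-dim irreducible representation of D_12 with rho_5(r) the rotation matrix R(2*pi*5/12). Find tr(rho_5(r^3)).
chi_{rho_5}(r^3) = 2*cos(2*pi*5*3/12) = 0

Reasoning: rho_5(r^3) is rotation by angle 2*pi*5*3/12, whose trace is 2*cos(2*pi*5*3/12) = 0.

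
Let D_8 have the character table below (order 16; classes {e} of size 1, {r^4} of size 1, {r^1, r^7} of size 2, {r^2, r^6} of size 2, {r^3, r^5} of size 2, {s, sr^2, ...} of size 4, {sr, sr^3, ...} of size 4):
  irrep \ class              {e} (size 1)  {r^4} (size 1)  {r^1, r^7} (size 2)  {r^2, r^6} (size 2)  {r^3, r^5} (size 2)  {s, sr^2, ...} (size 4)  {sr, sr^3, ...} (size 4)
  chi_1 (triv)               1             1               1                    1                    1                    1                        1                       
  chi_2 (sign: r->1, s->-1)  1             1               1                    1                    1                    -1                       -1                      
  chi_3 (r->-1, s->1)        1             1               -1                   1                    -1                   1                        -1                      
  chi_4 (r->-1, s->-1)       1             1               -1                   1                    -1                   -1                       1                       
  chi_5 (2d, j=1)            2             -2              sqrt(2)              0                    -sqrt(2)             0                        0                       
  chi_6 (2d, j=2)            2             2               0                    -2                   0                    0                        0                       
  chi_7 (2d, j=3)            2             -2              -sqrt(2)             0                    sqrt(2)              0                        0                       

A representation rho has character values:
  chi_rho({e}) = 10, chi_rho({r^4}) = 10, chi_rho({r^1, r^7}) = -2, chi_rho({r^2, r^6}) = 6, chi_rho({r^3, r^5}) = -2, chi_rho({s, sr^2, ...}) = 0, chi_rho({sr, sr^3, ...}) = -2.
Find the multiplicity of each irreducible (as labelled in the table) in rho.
Multiplicities: chi_1: 1, chi_2: 2, chi_3: 3, chi_4: 2, chi_5: 0, chi_6: 1, chi_7: 0.

Use <chi_rho, chi> = (1/|G|) sum_C |C| * chi_rho(C) * conj(chi(C)) with |G| = 16 for each irreducible chi in the table:
  <chi_rho, chi_1> = (1/16)[1*(10)*conj(1) + 1*(10)*conj(1) + 2*(-2)*conj(1) + 2*(6)*conj(1) + 2*(-2)*conj(1) + 4*(0)*conj(1) + 4*(-2)*conj(1)]
      = (1/16)[(10) + (10) + (-4) + (12) + (-4) + (0) + (-8)] = 16/16 = 1
  <chi_rho, chi_2> = (1/16)[1*(10)*conj(1) + 1*(10)*conj(1) + 2*(-2)*conj(1) + 2*(6)*conj(1) + 2*(-2)*conj(1) + 4*(0)*conj(-1) + 4*(-2)*conj(-1)]
      = (1/16)[(10) + (10) + (-4) + (12) + (-4) + (0) + (8)] = 32/16 = 2
  <chi_rho, chi_3> = (1/16)[1*(10)*conj(1) + 1*(10)*conj(1) + 2*(-2)*conj(-1) + 2*(6)*conj(1) + 2*(-2)*conj(-1) + 4*(0)*conj(1) + 4*(-2)*conj(-1)]
      = (1/16)[(10) + (10) + (4) + (12) + (4) + (0) + (8)] = 48/16 = 3
  <chi_rho, chi_4> = (1/16)[1*(10)*conj(1) + 1*(10)*conj(1) + 2*(-2)*conj(-1) + 2*(6)*conj(1) + 2*(-2)*conj(-1) + 4*(0)*conj(-1) + 4*(-2)*conj(1)]
      = (1/16)[(10) + (10) + (4) + (12) + (4) + (0) + (-8)] = 32/16 = 2
  <chi_rho, chi_5> = (1/16)[1*(10)*conj(2) + 1*(10)*conj(-2) + 2*(-2)*conj(sqrt(2)) + 2*(6)*conj(0) + 2*(-2)*conj(-sqrt(2)) + 4*(0)*conj(0) + 4*(-2)*conj(0)]
      = (1/16)[(20) + (-20) + (-4*sqrt(2)) + (0) + (4*sqrt(2)) + (0) + (0)] = 0/16 = 0
  <chi_rho, chi_6> = (1/16)[1*(10)*conj(2) + 1*(10)*conj(2) + 2*(-2)*conj(0) + 2*(6)*conj(-2) + 2*(-2)*conj(0) + 4*(0)*conj(0) + 4*(-2)*conj(0)]
      = (1/16)[(20) + (20) + (0) + (-24) + (0) + (0) + (0)] = 16/16 = 1
  <chi_rho, chi_7> = (1/16)[1*(10)*conj(2) + 1*(10)*conj(-2) + 2*(-2)*conj(-sqrt(2)) + 2*(6)*conj(0) + 2*(-2)*conj(sqrt(2)) + 4*(0)*conj(0) + 4*(-2)*conj(0)]
      = (1/16)[(20) + (-20) + (4*sqrt(2)) + (0) + (-4*sqrt(2)) + (0) + (0)] = 0/16 = 0
Dimension check: dim(rho) = sum (mult * dim) = 1*1 + 2*1 + 3*1 + 2*1 + 0*2 + 1*2 + 0*2 = 10 = chi_rho(e) = 10.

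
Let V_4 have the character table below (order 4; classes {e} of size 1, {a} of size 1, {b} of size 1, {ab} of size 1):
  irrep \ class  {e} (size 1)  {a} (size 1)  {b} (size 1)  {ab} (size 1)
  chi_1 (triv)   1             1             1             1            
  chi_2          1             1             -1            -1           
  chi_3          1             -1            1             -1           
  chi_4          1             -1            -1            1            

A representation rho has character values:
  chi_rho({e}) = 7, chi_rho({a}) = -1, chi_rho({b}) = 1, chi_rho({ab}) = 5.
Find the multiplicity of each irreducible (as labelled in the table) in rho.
Multiplicities: chi_1: 3, chi_2: 0, chi_3: 1, chi_4: 3.

Working: Use <chi_rho, chi> = (1/|G|) sum_C |C| * chi_rho(C) * conj(chi(C)) with |G| = 4 for each irreducible chi in the table:
  <chi_rho, chi_1> = (1/4)[1*(7)*conj(1) + 1*(-1)*conj(1) + 1*(1)*conj(1) + 1*(5)*conj(1)]
      = (1/4)[(7) + (-1) + (1) + (5)] = 12/4 = 3
  <chi_rho, chi_2> = (1/4)[1*(7)*conj(1) + 1*(-1)*conj(1) + 1*(1)*conj(-1) + 1*(5)*conj(-1)]
      = (1/4)[(7) + (-1) + (-1) + (-5)] = 0/4 = 0
  <chi_rho, chi_3> = (1/4)[1*(7)*conj(1) + 1*(-1)*conj(-1) + 1*(1)*conj(1) + 1*(5)*conj(-1)]
      = (1/4)[(7) + (1) + (1) + (-5)] = 4/4 = 1
  <chi_rho, chi_4> = (1/4)[1*(7)*conj(1) + 1*(-1)*conj(-1) + 1*(1)*conj(-1) + 1*(5)*conj(1)]
      = (1/4)[(7) + (1) + (-1) + (5)] = 12/4 = 3
Dimension check: dim(rho) = sum (mult * dim) = 3*1 + 0*1 + 1*1 + 3*1 = 7 = chi_rho(e) = 7.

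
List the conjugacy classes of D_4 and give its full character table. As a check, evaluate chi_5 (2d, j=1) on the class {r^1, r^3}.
Conjugacy classes: {e} of size 1, {r^2} of size 1, {r^1, r^3} of size 2, {s, sr^2, ...} of size 2, {sr, sr^3, ...} of size 2.
Character table:
  irrep \ class              {e} (size 1)  {r^2} (size 1)  {r^1, r^3} (size 2)  {s, sr^2, ...} (size 2)  {sr, sr^3, ...} (size 2)
  chi_1 (triv)               1             1               1                    1                        1                       
  chi_2 (sign: r->1, s->-1)  1             1               1                    -1                       -1                      
  chi_3 (r->-1, s->1)        1             1               -1                   1                        -1                      
  chi_4 (r->-1, s->-1)       1             1               -1                   -1                       1                       
  chi_5 (2d, j=1)            2             -2              0                    0                        0                       

Spot check: chi_5 (2d, j=1) on {r^1, r^3} = 0.

Explanation: D_4 has order 2*4 = 8 with 5 conjugacy classes, hence 5 irreducibles. Sum of squared dims 1 + 1 + 1 + 1 + 4 = 8 = |G|. Linear characters come from the abelianisation; the 2-dimensional irreps have character r^k -> 2*cos(2*pi*j*k/4), reflections -> 0.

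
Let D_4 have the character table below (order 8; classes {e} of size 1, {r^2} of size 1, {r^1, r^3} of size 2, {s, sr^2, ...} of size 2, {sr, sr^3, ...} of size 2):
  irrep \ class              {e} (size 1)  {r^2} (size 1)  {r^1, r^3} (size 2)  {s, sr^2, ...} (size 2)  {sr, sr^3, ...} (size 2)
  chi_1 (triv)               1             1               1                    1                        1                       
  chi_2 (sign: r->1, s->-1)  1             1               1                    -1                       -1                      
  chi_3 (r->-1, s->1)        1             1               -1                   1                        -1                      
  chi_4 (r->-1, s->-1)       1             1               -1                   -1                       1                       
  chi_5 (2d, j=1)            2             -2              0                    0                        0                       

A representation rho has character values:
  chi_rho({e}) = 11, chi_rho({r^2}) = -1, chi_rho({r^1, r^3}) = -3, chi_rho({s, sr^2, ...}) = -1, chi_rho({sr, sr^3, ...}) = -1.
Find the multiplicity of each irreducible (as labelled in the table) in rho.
Multiplicities: chi_1: 0, chi_2: 1, chi_3: 2, chi_4: 2, chi_5: 3.

Working: Use <chi_rho, chi> = (1/|G|) sum_C |C| * chi_rho(C) * conj(chi(C)) with |G| = 8 for each irreducible chi in the table:
  <chi_rho, chi_1> = (1/8)[1*(11)*conj(1) + 1*(-1)*conj(1) + 2*(-3)*conj(1) + 2*(-1)*conj(1) + 2*(-1)*conj(1)]
      = (1/8)[(11) + (-1) + (-6) + (-2) + (-2)] = 0/8 = 0
  <chi_rho, chi_2> = (1/8)[1*(11)*conj(1) + 1*(-1)*conj(1) + 2*(-3)*conj(1) + 2*(-1)*conj(-1) + 2*(-1)*conj(-1)]
      = (1/8)[(11) + (-1) + (-6) + (2) + (2)] = 8/8 = 1
  <chi_rho, chi_3> = (1/8)[1*(11)*conj(1) + 1*(-1)*conj(1) + 2*(-3)*conj(-1) + 2*(-1)*conj(1) + 2*(-1)*conj(-1)]
      = (1/8)[(11) + (-1) + (6) + (-2) + (2)] = 16/8 = 2
  <chi_rho, chi_4> = (1/8)[1*(11)*conj(1) + 1*(-1)*conj(1) + 2*(-3)*conj(-1) + 2*(-1)*conj(-1) + 2*(-1)*conj(1)]
      = (1/8)[(11) + (-1) + (6) + (2) + (-2)] = 16/8 = 2
  <chi_rho, chi_5> = (1/8)[1*(11)*conj(2) + 1*(-1)*conj(-2) + 2*(-3)*conj(0) + 2*(-1)*conj(0) + 2*(-1)*conj(0)]
      = (1/8)[(22) + (2) + (0) + (0) + (0)] = 24/8 = 3
Dimension check: dim(rho) = sum (mult * dim) = 0*1 + 1*1 + 2*1 + 2*1 + 3*2 = 11 = chi_rho(e) = 11.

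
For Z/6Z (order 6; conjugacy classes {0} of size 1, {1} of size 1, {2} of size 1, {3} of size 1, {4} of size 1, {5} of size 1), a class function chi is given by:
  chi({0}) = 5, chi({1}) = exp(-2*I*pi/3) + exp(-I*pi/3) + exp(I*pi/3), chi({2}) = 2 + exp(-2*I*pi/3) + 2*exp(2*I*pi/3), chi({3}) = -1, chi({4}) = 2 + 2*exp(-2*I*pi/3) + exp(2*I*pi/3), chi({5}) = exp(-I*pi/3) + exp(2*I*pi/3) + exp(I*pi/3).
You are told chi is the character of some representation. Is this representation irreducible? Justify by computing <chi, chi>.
Not irreducible (reducible): <chi, chi> = 5 > 1.

Derivation: <chi, chi> = (1/|G|) sum_C |C| * |chi(C)|^2 = (1/6)[1*|5|^2 + 1*|exp(-2*I*pi/3) + exp(-I*pi/3) + exp(I*pi/3)|^2 + 1*|2 + exp(-2*I*pi/3) + 2*exp(2*I*pi/3)|^2 + 1*|-1|^2 + 1*|2 + 2*exp(-2*I*pi/3) + exp(2*I*pi/3)|^2 + 1*|exp(-I*pi/3) + exp(2*I*pi/3) + exp(I*pi/3)|^2]
  = (1/6)[(25) + (1) + (1) + (1) + (1) + (1)] = 30/6 = 5.
(Exp terms are combined using exp(i*s)*conj(exp(i*t)) = exp(i*(s-t)), and sums of them are collapsed using the identity that for every m > 1 the m distinct m-th roots of unity sum to 0, e.g. 1 + exp(2*I*pi/3) + exp(-2*I*pi/3) = 0.)
A character is irreducible iff <chi, chi> = 1, so this representation is reducible.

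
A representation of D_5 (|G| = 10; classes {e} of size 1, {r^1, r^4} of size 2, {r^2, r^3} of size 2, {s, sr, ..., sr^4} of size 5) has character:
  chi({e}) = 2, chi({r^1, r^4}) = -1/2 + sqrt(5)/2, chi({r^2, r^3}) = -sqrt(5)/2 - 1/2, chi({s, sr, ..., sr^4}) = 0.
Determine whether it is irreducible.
Irreducible: <chi, chi> = 1.

Explanation: <chi, chi> = (1/|G|) sum_C |C| * |chi(C)|^2 = (1/10)[1*|2|^2 + 2*|-1/2 + sqrt(5)/2|^2 + 2*|-sqrt(5)/2 - 1/2|^2 + 5*|0|^2]
  = (1/10)[(4) + (3 - sqrt(5)) + (sqrt(5) + 3) + (0)] = 10/10 = 1.
A character is irreducible iff <chi, chi> = 1, so this representation is irreducible.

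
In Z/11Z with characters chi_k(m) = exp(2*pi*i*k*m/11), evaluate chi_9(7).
chi_9(7) = zeta_11^63 = exp(-6*I*pi/11)

Proof sketch: chi_9(7) = zeta_11^(9*7) = zeta_11^63. Since zeta_11^11 = 1, this equals zeta_11^8 = exp(2*pi*i*8/11) = exp(-6*I*pi/11).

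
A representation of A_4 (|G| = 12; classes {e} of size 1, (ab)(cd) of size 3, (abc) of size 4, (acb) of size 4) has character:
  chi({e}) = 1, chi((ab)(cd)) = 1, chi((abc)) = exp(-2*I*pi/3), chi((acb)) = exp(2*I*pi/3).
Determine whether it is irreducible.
Irreducible: <chi, chi> = 1.

Working: <chi, chi> = (1/|G|) sum_C |C| * |chi(C)|^2 = (1/12)[1*|1|^2 + 3*|1|^2 + 4*|exp(-2*I*pi/3)|^2 + 4*|exp(2*I*pi/3)|^2]
  = (1/12)[(1) + (3) + (4) + (4)] = 12/12 = 1.
(Exp terms are combined using exp(i*s)*conj(exp(i*t)) = exp(i*(s-t)), and sums of them are collapsed using the identity that for every m > 1 the m distinct m-th roots of unity sum to 0, e.g. 1 + exp(2*I*pi/3) + exp(-2*I*pi/3) = 0.)
A character is irreducible iff <chi, chi> = 1, so this representation is irreducible.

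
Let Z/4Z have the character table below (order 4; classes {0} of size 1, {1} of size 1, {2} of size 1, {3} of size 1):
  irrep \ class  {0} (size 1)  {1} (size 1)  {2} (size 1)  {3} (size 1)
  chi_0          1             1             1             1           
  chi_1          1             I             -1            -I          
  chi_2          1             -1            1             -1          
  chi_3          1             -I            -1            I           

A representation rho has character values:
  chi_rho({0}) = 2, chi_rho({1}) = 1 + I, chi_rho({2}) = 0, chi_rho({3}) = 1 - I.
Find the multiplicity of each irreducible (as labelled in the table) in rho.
Multiplicities: chi_0: 1, chi_1: 1, chi_2: 0, chi_3: 0.

Derivation: Use <chi_rho, chi> = (1/|G|) sum_C |C| * chi_rho(C) * conj(chi(C)) with |G| = 4 for each irreducible chi in the table:
  <chi_rho, chi_0> = (1/4)[1*(2)*conj(1) + 1*(1 + I)*conj(1) + 1*(0)*conj(1) + 1*(1 - I)*conj(1)]
      = (1/4)[(2) + (1 + I) + (0) + (1 - I)] = 4/4 = 1
  <chi_rho, chi_1> = (1/4)[1*(2)*conj(1) + 1*(1 + I)*conj(I) + 1*(0)*conj(-1) + 1*(1 - I)*conj(-I)]
      = (1/4)[(2) + (1 - I) + (0) + (1 + I)] = 4/4 = 1
  <chi_rho, chi_2> = (1/4)[1*(2)*conj(1) + 1*(1 + I)*conj(-1) + 1*(0)*conj(1) + 1*(1 - I)*conj(-1)]
      = (1/4)[(2) + (-1 - I) + (0) + (-1 + I)] = 0/4 = 0
  <chi_rho, chi_3> = (1/4)[1*(2)*conj(1) + 1*(1 + I)*conj(-I) + 1*(0)*conj(-1) + 1*(1 - I)*conj(I)]
      = (1/4)[(2) + (-1 + I) + (0) + (-1 - I)] = 0/4 = 0
(Exp terms are combined using exp(i*s)*conj(exp(i*t)) = exp(i*(s-t)), and sums of them are collapsed using the identity that for every m > 1 the m distinct m-th roots of unity sum to 0, e.g. 1 + exp(2*I*pi/3) + exp(-2*I*pi/3) = 0.)
Dimension check: dim(rho) = sum (mult * dim) = 1*1 + 1*1 + 0*1 + 0*1 = 2 = chi_rho(e) = 2.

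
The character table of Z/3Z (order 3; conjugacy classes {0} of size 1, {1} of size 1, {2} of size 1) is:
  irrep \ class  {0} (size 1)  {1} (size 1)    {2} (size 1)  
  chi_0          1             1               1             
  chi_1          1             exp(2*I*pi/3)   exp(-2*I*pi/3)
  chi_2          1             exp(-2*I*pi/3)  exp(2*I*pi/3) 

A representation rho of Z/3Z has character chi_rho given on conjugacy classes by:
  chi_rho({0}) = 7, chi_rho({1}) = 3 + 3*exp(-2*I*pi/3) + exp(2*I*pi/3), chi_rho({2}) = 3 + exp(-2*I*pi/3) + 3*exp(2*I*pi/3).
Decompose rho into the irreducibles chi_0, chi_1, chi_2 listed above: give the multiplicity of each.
Multiplicities: chi_0: 3, chi_1: 1, chi_2: 3.

Solution. Use <chi_rho, chi> = (1/|G|) sum_C |C| * chi_rho(C) * conj(chi(C)) with |G| = 3 for each irreducible chi in the table:
  <chi_rho, chi_0> = (1/3)[1*(7)*conj(1) + 1*(3 + 3*exp(-2*I*pi/3) + exp(2*I*pi/3))*conj(1) + 1*(3 + exp(-2*I*pi/3) + 3*exp(2*I*pi/3))*conj(1)]
      = (1/3)[(7) + (3 + 3*exp(-2*I*pi/3) + exp(2*I*pi/3)) + (3 + exp(-2*I*pi/3) + 3*exp(2*I*pi/3))] = 9/3 = 3
  <chi_rho, chi_1> = (1/3)[1*(7)*conj(1) + 1*(3 + 3*exp(-2*I*pi/3) + exp(2*I*pi/3))*conj(exp(2*I*pi/3)) + 1*(3 + exp(-2*I*pi/3) + 3*exp(2*I*pi/3))*conj(exp(-2*I*pi/3))]
      = (1/3)[(7) + (-2) + (-2)] = 3/3 = 1
  <chi_rho, chi_2> = (1/3)[1*(7)*conj(1) + 1*(3 + 3*exp(-2*I*pi/3) + exp(2*I*pi/3))*conj(exp(-2*I*pi/3)) + 1*(3 + exp(-2*I*pi/3) + 3*exp(2*I*pi/3))*conj(exp(2*I*pi/3))]
      = (1/3)[(7) + (3 + exp(-2*I*pi/3) + 3*exp(2*I*pi/3)) + (3 + 3*exp(-2*I*pi/3) + exp(2*I*pi/3))] = 9/3 = 3
(Exp terms are combined using exp(i*s)*conj(exp(i*t)) = exp(i*(s-t)), and sums of them are collapsed using the identity that for every m > 1 the m distinct m-th roots of unity sum to 0, e.g. 1 + exp(2*I*pi/3) + exp(-2*I*pi/3) = 0.)
Dimension check: dim(rho) = sum (mult * dim) = 3*1 + 1*1 + 3*1 = 7 = chi_rho(e) = 7.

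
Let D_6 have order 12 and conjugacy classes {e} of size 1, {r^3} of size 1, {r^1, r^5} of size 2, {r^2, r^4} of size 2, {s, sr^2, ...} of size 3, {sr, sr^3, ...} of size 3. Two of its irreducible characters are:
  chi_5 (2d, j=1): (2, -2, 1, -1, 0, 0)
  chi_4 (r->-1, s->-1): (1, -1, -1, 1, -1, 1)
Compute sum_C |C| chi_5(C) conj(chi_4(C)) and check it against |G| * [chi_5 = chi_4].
Sum = 0; so <chi_5, chi_4> = 0 (distinct irreducibles are orthogonal).

Details: Compute term by term over conjugacy classes (|C| * chi_5(C) * conj(chi_4(C))):
  1*(2)*conj(1) + 1*(-2)*conj(-1) + 2*(1)*conj(-1) + 2*(-1)*conj(1) + 3*(0)*conj(-1) + 3*(0)*conj(1)
  = (2) + (2) + (-2) + (-2) + (0) + (0)
  = 0.
Dividing by |G| = 12 gives 0/12 = 0, matching the row-orthogonality relation <chi_5, chi_4> = [chi_5 = chi_4].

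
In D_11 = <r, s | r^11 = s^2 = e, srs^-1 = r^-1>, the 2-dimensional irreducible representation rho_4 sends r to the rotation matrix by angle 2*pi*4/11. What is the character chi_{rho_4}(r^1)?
chi_{rho_4}(r^1) = 2*cos(2*pi*4*1/11) = -2*cos(3*pi/11)

Justification: rho_4(r^1) is rotation by angle 2*pi*4*1/11, whose trace is 2*cos(2*pi*4*1/11) = -2*cos(3*pi/11).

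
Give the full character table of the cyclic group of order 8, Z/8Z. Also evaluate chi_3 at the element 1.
Character table of Z/8Z (irreps indexed chi_0,...,chi_7 with chi_k(m) = zeta_8^(k*m), zeta_8 = exp(2*pi*i/8)):
  irrep \ class  {0} (size 1)  {1} (size 1)    {2} (size 1)  {3} (size 1)    {4} (size 1)  {5} (size 1)    {6} (size 1)  {7} (size 1)  
  chi_0          1             1               1             1               1             1               1             1             
  chi_1          1             exp(I*pi/4)     I             exp(3*I*pi/4)   -1            exp(-3*I*pi/4)  -I            exp(-I*pi/4)  
  chi_2          1             I               -1            -I              1             I               -1            -I            
  chi_3          1             exp(3*I*pi/4)   -I            exp(I*pi/4)     -1            exp(-I*pi/4)    I             exp(-3*I*pi/4)
  chi_4          1             -1              1             -1              1             -1              1             -1            
  chi_5          1             exp(-3*I*pi/4)  I             exp(-I*pi/4)    -1            exp(I*pi/4)     -I            exp(3*I*pi/4) 
  chi_6          1             -I              -1            I               1             -I              -1            I             
  chi_7          1             exp(-I*pi/4)    -I            exp(-3*I*pi/4)  -1            exp(3*I*pi/4)   I             exp(I*pi/4)   

Spot check: chi_3(1) = zeta_8^(3*1) = zeta_8^3 = exp(3*I*pi/4).

Solution. Z/8Z is abelian, so all 8 irreducible complex representations are 1-dimensional. They are given by chi_k(m) = zeta_8^(k*m) for k = 0,...,7. Row orthogonality: sum_m chi_k(m) conj(chi_l(m)) = 8 * [k = l].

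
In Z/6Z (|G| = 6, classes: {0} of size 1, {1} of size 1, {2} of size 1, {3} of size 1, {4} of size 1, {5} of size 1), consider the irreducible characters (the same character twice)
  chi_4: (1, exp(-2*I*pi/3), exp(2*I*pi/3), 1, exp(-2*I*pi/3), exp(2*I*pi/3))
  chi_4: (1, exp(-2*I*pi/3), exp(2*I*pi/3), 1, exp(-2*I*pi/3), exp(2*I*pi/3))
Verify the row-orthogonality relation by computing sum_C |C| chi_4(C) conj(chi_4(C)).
Sum = 6 = |G| = 6; so <chi_4, chi_4> = 1 (norm-1 confirms irreducibility).

Working: Compute term by term over conjugacy classes (|C| * chi_4(C) * conj(chi_4(C))):
  1*(1)*conj(1) + 1*(exp(-2*I*pi/3))*conj(exp(-2*I*pi/3)) + 1*(exp(2*I*pi/3))*conj(exp(2*I*pi/3)) + 1*(1)*conj(1) + 1*(exp(-2*I*pi/3))*conj(exp(-2*I*pi/3)) + 1*(exp(2*I*pi/3))*conj(exp(2*I*pi/3))
  = (1) + (1) + (1) + (1) + (1) + (1)
  = 6.
(Exp terms are combined using exp(i*s)*conj(exp(i*t)) = exp(i*(s-t)), and sums of them are collapsed using the identity that for every m > 1 the m distinct m-th roots of unity sum to 0, e.g. 1 + exp(2*I*pi/3) + exp(-2*I*pi/3) = 0.)
Dividing by |G| = 6 gives 6/6 = 1, matching the row-orthogonality relation <chi_4, chi_4> = [chi_4 = chi_4].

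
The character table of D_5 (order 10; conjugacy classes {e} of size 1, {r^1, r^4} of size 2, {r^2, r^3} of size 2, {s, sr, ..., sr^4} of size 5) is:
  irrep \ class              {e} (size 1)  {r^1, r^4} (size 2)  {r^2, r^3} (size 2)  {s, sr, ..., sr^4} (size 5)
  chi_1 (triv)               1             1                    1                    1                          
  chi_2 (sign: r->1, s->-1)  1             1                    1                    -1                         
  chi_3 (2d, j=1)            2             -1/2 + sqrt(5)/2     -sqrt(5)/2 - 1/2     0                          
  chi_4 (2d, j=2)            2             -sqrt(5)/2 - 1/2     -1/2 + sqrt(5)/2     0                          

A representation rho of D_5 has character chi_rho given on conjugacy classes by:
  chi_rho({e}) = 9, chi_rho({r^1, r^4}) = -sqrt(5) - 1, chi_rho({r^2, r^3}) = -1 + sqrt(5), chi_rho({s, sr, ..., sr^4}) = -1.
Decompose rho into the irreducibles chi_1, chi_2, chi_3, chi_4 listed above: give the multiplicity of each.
Multiplicities: chi_1: 0, chi_2: 1, chi_3: 1, chi_4: 3.

Justification: Use <chi_rho, chi> = (1/|G|) sum_C |C| * chi_rho(C) * conj(chi(C)) with |G| = 10 for each irreducible chi in the table:
  <chi_rho, chi_1> = (1/10)[1*(9)*conj(1) + 2*(-sqrt(5) - 1)*conj(1) + 2*(-1 + sqrt(5))*conj(1) + 5*(-1)*conj(1)]
      = (1/10)[(9) + (-2*sqrt(5) - 2) + (-2 + 2*sqrt(5)) + (-5)] = 0/10 = 0
  <chi_rho, chi_2> = (1/10)[1*(9)*conj(1) + 2*(-sqrt(5) - 1)*conj(1) + 2*(-1 + sqrt(5))*conj(1) + 5*(-1)*conj(-1)]
      = (1/10)[(9) + (-2*sqrt(5) - 2) + (-2 + 2*sqrt(5)) + (5)] = 10/10 = 1
  <chi_rho, chi_3> = (1/10)[1*(9)*conj(2) + 2*(-sqrt(5) - 1)*conj(-1/2 + sqrt(5)/2) + 2*(-1 + sqrt(5))*conj(-sqrt(5)/2 - 1/2) + 5*(-1)*conj(0)]
      = (1/10)[(18) + (-4) + (-4) + (0)] = 10/10 = 1
  <chi_rho, chi_4> = (1/10)[1*(9)*conj(2) + 2*(-sqrt(5) - 1)*conj(-sqrt(5)/2 - 1/2) + 2*(-1 + sqrt(5))*conj(-1/2 + sqrt(5)/2) + 5*(-1)*conj(0)]
      = (1/10)[(18) + (2*sqrt(5) + 6) + (6 - 2*sqrt(5)) + (0)] = 30/10 = 3
Dimension check: dim(rho) = sum (mult * dim) = 0*1 + 1*1 + 1*2 + 3*2 = 9 = chi_rho(e) = 9.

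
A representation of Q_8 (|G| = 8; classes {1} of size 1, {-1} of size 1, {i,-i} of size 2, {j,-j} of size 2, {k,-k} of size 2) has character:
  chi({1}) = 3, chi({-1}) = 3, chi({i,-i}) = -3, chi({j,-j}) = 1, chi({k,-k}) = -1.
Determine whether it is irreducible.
Not irreducible (reducible): <chi, chi> = 5 > 1.

Derivation: <chi, chi> = (1/|G|) sum_C |C| * |chi(C)|^2 = (1/8)[1*|3|^2 + 1*|3|^2 + 2*|-3|^2 + 2*|1|^2 + 2*|-1|^2]
  = (1/8)[(9) + (9) + (18) + (2) + (2)] = 40/8 = 5.
A character is irreducible iff <chi, chi> = 1, so this representation is reducible.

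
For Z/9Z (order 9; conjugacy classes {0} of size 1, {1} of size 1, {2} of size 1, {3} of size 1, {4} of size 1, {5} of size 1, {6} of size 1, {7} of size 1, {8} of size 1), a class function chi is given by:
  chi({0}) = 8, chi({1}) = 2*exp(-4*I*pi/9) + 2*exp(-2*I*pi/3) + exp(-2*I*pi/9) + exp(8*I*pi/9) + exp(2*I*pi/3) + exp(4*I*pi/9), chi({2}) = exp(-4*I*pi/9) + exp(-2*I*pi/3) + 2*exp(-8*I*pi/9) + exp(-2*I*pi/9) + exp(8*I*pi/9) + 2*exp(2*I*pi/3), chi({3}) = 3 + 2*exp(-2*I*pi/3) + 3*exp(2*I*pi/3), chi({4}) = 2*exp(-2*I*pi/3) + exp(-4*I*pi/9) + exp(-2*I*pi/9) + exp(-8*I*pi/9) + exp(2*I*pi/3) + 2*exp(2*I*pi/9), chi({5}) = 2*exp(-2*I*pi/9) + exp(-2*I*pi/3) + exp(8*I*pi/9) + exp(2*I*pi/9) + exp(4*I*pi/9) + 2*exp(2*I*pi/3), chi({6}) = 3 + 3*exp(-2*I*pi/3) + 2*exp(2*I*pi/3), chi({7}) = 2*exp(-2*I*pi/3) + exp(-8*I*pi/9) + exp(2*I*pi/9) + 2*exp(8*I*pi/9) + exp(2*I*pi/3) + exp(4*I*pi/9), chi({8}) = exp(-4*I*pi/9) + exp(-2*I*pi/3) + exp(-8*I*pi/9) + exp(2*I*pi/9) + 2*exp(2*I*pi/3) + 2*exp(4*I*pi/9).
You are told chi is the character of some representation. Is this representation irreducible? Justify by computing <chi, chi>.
Not irreducible (reducible): <chi, chi> = 12 > 1.

<chi, chi> = (1/|G|) sum_C |C| * |chi(C)|^2 = (1/9)[1*|8|^2 + 1*|2*exp(-4*I*pi/9) + 2*exp(-2*I*pi/3) + exp(-2*I*pi/9) + exp(8*I*pi/9) + exp(2*I*pi/3) + exp(4*I*pi/9)|^2 + 1*|exp(-4*I*pi/9) + exp(-2*I*pi/3) + 2*exp(-8*I*pi/9) + exp(-2*I*pi/9) + exp(8*I*pi/9) + 2*exp(2*I*pi/3)|^2 + 1*|3 + 2*exp(-2*I*pi/3) + 3*exp(2*I*pi/3)|^2 + 1*|2*exp(-2*I*pi/3) + exp(-4*I*pi/9) + exp(-2*I*pi/9) + exp(-8*I*pi/9) + exp(2*I*pi/3) + 2*exp(2*I*pi/9)|^2 + 1*|2*exp(-2*I*pi/9) + exp(-2*I*pi/3) + exp(8*I*pi/9) + exp(2*I*pi/9) + exp(4*I*pi/9) + 2*exp(2*I*pi/3)|^2 + 1*|3 + 3*exp(-2*I*pi/3) + 2*exp(2*I*pi/3)|^2 + 1*|2*exp(-2*I*pi/3) + exp(-8*I*pi/9) + exp(2*I*pi/9) + 2*exp(8*I*pi/9) + exp(2*I*pi/3) + exp(4*I*pi/9)|^2 + 1*|exp(-4*I*pi/9) + exp(-2*I*pi/3) + exp(-8*I*pi/9) + exp(2*I*pi/9) + 2*exp(2*I*pi/3) + 2*exp(4*I*pi/9)|^2]
  = (1/9)[(64) + (12 + 8*exp(-2*I*pi/9) + 5*exp(-4*I*pi/9) + 5*exp(-2*I*pi/3) + 8*exp(-8*I*pi/9) + 8*exp(8*I*pi/9) + 5*exp(2*I*pi/3) + 5*exp(4*I*pi/9) + 8*exp(2*I*pi/9)) + (12 + 8*exp(-4*I*pi/9) + 8*exp(-2*I*pi/9) + 5*exp(-2*I*pi/3) + 5*exp(-8*I*pi/9) + 5*exp(8*I*pi/9) + 5*exp(2*I*pi/3) + 8*exp(2*I*pi/9) + 8*exp(4*I*pi/9)) + (1) + (12 + 8*exp(-4*I*pi/9) + 5*exp(-2*I*pi/3) + 5*exp(-2*I*pi/9) + 8*exp(-8*I*pi/9) + 8*exp(8*I*pi/9) + 5*exp(2*I*pi/9) + 5*exp(2*I*pi/3) + 8*exp(4*I*pi/9)) + (12 + 8*exp(-4*I*pi/9) + 5*exp(-2*I*pi/3) + 5*exp(-2*I*pi/9) + 8*exp(-8*I*pi/9) + 8*exp(8*I*pi/9) + 5*exp(2*I*pi/9) + 5*exp(2*I*pi/3) + 8*exp(4*I*pi/9)) + (1) + (12 + 8*exp(-4*I*pi/9) + 8*exp(-2*I*pi/9) + 5*exp(-2*I*pi/3) + 5*exp(-8*I*pi/9) + 5*exp(8*I*pi/9) + 5*exp(2*I*pi/3) + 8*exp(2*I*pi/9) + 8*exp(4*I*pi/9)) + (12 + 8*exp(-2*I*pi/9) + 5*exp(-4*I*pi/9) + 5*exp(-2*I*pi/3) + 8*exp(-8*I*pi/9) + 8*exp(8*I*pi/9) + 5*exp(2*I*pi/3) + 5*exp(4*I*pi/9) + 8*exp(2*I*pi/9))] = 108/9 = 12.
(Exp terms are combined using exp(i*s)*conj(exp(i*t)) = exp(i*(s-t)), and sums of them are collapsed using the identity that for every m > 1 the m distinct m-th roots of unity sum to 0, e.g. 1 + exp(2*I*pi/3) + exp(-2*I*pi/3) = 0.)
A character is irreducible iff <chi, chi> = 1, so this representation is reducible.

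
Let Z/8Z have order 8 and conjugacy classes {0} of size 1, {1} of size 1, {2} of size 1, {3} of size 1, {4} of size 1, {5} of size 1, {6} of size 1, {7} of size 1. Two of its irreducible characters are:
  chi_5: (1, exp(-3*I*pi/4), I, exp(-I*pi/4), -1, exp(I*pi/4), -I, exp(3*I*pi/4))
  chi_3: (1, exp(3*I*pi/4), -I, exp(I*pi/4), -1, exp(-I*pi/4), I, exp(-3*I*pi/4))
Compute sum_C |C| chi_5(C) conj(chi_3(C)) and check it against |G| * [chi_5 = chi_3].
Sum = 0; so <chi_5, chi_3> = 0 (distinct irreducibles are orthogonal).

Details: Compute term by term over conjugacy classes (|C| * chi_5(C) * conj(chi_3(C))):
  1*(1)*conj(1) + 1*(exp(-3*I*pi/4))*conj(exp(3*I*pi/4)) + 1*(I)*conj(-I) + 1*(exp(-I*pi/4))*conj(exp(I*pi/4)) + 1*(-1)*conj(-1) + 1*(exp(I*pi/4))*conj(exp(-I*pi/4)) + 1*(-I)*conj(I) + 1*(exp(3*I*pi/4))*conj(exp(-3*I*pi/4))
  = (1) + (I) + (-1) + (-I) + (1) + (I) + (-1) + (-I)
  = 0.
(Exp terms are combined using exp(i*s)*conj(exp(i*t)) = exp(i*(s-t)), and sums of them are collapsed using the identity that for every m > 1 the m distinct m-th roots of unity sum to 0, e.g. 1 + exp(2*I*pi/3) + exp(-2*I*pi/3) = 0.)
Dividing by |G| = 8 gives 0/8 = 0, matching the row-orthogonality relation <chi_5, chi_3> = [chi_5 = chi_3].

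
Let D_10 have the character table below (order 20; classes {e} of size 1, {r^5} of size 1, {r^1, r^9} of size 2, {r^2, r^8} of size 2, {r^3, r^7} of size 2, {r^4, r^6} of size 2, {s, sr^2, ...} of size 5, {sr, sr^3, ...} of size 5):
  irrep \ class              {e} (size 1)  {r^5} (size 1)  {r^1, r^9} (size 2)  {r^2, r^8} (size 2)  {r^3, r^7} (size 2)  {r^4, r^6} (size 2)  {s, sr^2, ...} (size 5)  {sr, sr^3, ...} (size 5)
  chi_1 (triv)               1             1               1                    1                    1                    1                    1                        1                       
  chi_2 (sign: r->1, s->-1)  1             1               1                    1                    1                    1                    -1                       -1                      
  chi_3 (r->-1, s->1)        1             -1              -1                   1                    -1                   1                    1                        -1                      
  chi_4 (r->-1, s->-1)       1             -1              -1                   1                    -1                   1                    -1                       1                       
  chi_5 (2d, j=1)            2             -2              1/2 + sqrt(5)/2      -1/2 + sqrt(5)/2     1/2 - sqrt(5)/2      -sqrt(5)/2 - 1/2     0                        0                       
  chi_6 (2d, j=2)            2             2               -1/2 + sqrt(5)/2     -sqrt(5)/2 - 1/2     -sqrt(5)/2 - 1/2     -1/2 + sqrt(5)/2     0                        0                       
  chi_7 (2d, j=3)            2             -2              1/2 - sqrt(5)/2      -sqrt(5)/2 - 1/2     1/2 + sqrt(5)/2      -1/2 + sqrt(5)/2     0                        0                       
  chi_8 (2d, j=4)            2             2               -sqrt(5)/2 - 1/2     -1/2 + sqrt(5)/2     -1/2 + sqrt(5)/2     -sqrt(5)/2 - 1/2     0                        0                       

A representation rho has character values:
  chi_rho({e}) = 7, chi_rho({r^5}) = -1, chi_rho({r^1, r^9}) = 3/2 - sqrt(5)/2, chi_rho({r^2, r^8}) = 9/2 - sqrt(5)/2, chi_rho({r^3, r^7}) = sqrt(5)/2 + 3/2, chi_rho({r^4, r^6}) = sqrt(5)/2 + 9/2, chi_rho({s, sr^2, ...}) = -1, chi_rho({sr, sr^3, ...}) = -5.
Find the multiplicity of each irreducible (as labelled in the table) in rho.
Multiplicities: chi_1: 0, chi_2: 3, chi_3: 2, chi_4: 0, chi_5: 0, chi_6: 0, chi_7: 1, chi_8: 0.

Details: Use <chi_rho, chi> = (1/|G|) sum_C |C| * chi_rho(C) * conj(chi(C)) with |G| = 20 for each irreducible chi in the table:
  <chi_rho, chi_1> = (1/20)[1*(7)*conj(1) + 1*(-1)*conj(1) + 2*(3/2 - sqrt(5)/2)*conj(1) + 2*(9/2 - sqrt(5)/2)*conj(1) + 2*(sqrt(5)/2 + 3/2)*conj(1) + 2*(sqrt(5)/2 + 9/2)*conj(1) + 5*(-1)*conj(1) + 5*(-5)*conj(1)]
      = (1/20)[(7) + (-1) + (3 - sqrt(5)) + (9 - sqrt(5)) + (sqrt(5) + 3) + (sqrt(5) + 9) + (-5) + (-25)] = 0/20 = 0
  <chi_rho, chi_2> = (1/20)[1*(7)*conj(1) + 1*(-1)*conj(1) + 2*(3/2 - sqrt(5)/2)*conj(1) + 2*(9/2 - sqrt(5)/2)*conj(1) + 2*(sqrt(5)/2 + 3/2)*conj(1) + 2*(sqrt(5)/2 + 9/2)*conj(1) + 5*(-1)*conj(-1) + 5*(-5)*conj(-1)]
      = (1/20)[(7) + (-1) + (3 - sqrt(5)) + (9 - sqrt(5)) + (sqrt(5) + 3) + (sqrt(5) + 9) + (5) + (25)] = 60/20 = 3
  <chi_rho, chi_3> = (1/20)[1*(7)*conj(1) + 1*(-1)*conj(-1) + 2*(3/2 - sqrt(5)/2)*conj(-1) + 2*(9/2 - sqrt(5)/2)*conj(1) + 2*(sqrt(5)/2 + 3/2)*conj(-1) + 2*(sqrt(5)/2 + 9/2)*conj(1) + 5*(-1)*conj(1) + 5*(-5)*conj(-1)]
      = (1/20)[(7) + (1) + (-3 + sqrt(5)) + (9 - sqrt(5)) + (-3 - sqrt(5)) + (sqrt(5) + 9) + (-5) + (25)] = 40/20 = 2
  <chi_rho, chi_4> = (1/20)[1*(7)*conj(1) + 1*(-1)*conj(-1) + 2*(3/2 - sqrt(5)/2)*conj(-1) + 2*(9/2 - sqrt(5)/2)*conj(1) + 2*(sqrt(5)/2 + 3/2)*conj(-1) + 2*(sqrt(5)/2 + 9/2)*conj(1) + 5*(-1)*conj(-1) + 5*(-5)*conj(1)]
      = (1/20)[(7) + (1) + (-3 + sqrt(5)) + (9 - sqrt(5)) + (-3 - sqrt(5)) + (sqrt(5) + 9) + (5) + (-25)] = 0/20 = 0
  <chi_rho, chi_5> = (1/20)[1*(7)*conj(2) + 1*(-1)*conj(-2) + 2*(3/2 - sqrt(5)/2)*conj(1/2 + sqrt(5)/2) + 2*(9/2 - sqrt(5)/2)*conj(-1/2 + sqrt(5)/2) + 2*(sqrt(5)/2 + 3/2)*conj(1/2 - sqrt(5)/2) + 2*(sqrt(5)/2 + 9/2)*conj(-sqrt(5)/2 - 1/2) + 5*(-1)*conj(0) + 5*(-5)*conj(0)]
      = (1/20)[(14) + (2) + (-1 + sqrt(5)) + (-7 + 5*sqrt(5)) + (-sqrt(5) - 1) + (-5*sqrt(5) - 7) + (0) + (0)] = 0/20 = 0
  <chi_rho, chi_6> = (1/20)[1*(7)*conj(2) + 1*(-1)*conj(2) + 2*(3/2 - sqrt(5)/2)*conj(-1/2 + sqrt(5)/2) + 2*(9/2 - sqrt(5)/2)*conj(-sqrt(5)/2 - 1/2) + 2*(sqrt(5)/2 + 3/2)*conj(-sqrt(5)/2 - 1/2) + 2*(sqrt(5)/2 + 9/2)*conj(-1/2 + sqrt(5)/2) + 5*(-1)*conj(0) + 5*(-5)*conj(0)]
      = (1/20)[(14) + (-2) + (-4 + 2*sqrt(5)) + (-4*sqrt(5) - 2) + (-2*sqrt(5) - 4) + (-2 + 4*sqrt(5)) + (0) + (0)] = 0/20 = 0
  <chi_rho, chi_7> = (1/20)[1*(7)*conj(2) + 1*(-1)*conj(-2) + 2*(3/2 - sqrt(5)/2)*conj(1/2 - sqrt(5)/2) + 2*(9/2 - sqrt(5)/2)*conj(-sqrt(5)/2 - 1/2) + 2*(sqrt(5)/2 + 3/2)*conj(1/2 + sqrt(5)/2) + 2*(sqrt(5)/2 + 9/2)*conj(-1/2 + sqrt(5)/2) + 5*(-1)*conj(0) + 5*(-5)*conj(0)]
      = (1/20)[(14) + (2) + (4 - 2*sqrt(5)) + (-4*sqrt(5) - 2) + (4 + 2*sqrt(5)) + (-2 + 4*sqrt(5)) + (0) + (0)] = 20/20 = 1
  <chi_rho, chi_8> = (1/20)[1*(7)*conj(2) + 1*(-1)*conj(2) + 2*(3/2 - sqrt(5)/2)*conj(-sqrt(5)/2 - 1/2) + 2*(9/2 - sqrt(5)/2)*conj(-1/2 + sqrt(5)/2) + 2*(sqrt(5)/2 + 3/2)*conj(-1/2 + sqrt(5)/2) + 2*(sqrt(5)/2 + 9/2)*conj(-sqrt(5)/2 - 1/2) + 5*(-1)*conj(0) + 5*(-5)*conj(0)]
      = (1/20)[(14) + (-2) + (1 - sqrt(5)) + (-7 + 5*sqrt(5)) + (1 + sqrt(5)) + (-5*sqrt(5) - 7) + (0) + (0)] = 0/20 = 0
Dimension check: dim(rho) = sum (mult * dim) = 0*1 + 3*1 + 2*1 + 0*1 + 0*2 + 0*2 + 1*2 + 0*2 = 7 = chi_rho(e) = 7.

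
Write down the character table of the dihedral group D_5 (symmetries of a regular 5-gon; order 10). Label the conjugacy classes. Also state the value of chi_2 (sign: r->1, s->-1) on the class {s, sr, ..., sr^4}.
Conjugacy classes: {e} of size 1, {r^1, r^4} of size 2, {r^2, r^3} of size 2, {s, sr, ..., sr^4} of size 5.
Character table:
  irrep \ class              {e} (size 1)  {r^1, r^4} (size 2)  {r^2, r^3} (size 2)  {s, sr, ..., sr^4} (size 5)
  chi_1 (triv)               1             1                    1                    1                          
  chi_2 (sign: r->1, s->-1)  1             1                    1                    -1                         
  chi_3 (2d, j=1)            2             -1/2 + sqrt(5)/2     -sqrt(5)/2 - 1/2     0                          
  chi_4 (2d, j=2)            2             -sqrt(5)/2 - 1/2     -1/2 + sqrt(5)/2     0                          

Spot check: chi_2 (sign: r->1, s->-1) on {s, sr, ..., sr^4} = -1.

D_5 has order 2*5 = 10 with 4 conjugacy classes, hence 4 irreducibles. Sum of squared dims 1 + 1 + 4 + 4 = 10 = |G|. Linear characters come from the abelianisation; the 2-dimensional irreps have character r^k -> 2*cos(2*pi*j*k/5), reflections -> 0.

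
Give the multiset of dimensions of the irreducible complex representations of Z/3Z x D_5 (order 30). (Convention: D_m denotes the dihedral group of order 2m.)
Dimensions: 1, 1, 1, 1, 1, 1, 2, 2, 2, 2, 2, 2

Why: There are 12 irreducibles (= number of conjugacy classes). Their dimensions d_i satisfy sum d_i^2 = |G| = 30: 1 + 1 + 1 + 1 + 1 + 1 + 4 + 4 + 4 + 4 + 4 + 4 = 30. (For the product with Z/3Z: each of the 3 1-dim characters of Z/3Z tensors with each irrep of D_5, giving 3 copies of each D_5-dimension.)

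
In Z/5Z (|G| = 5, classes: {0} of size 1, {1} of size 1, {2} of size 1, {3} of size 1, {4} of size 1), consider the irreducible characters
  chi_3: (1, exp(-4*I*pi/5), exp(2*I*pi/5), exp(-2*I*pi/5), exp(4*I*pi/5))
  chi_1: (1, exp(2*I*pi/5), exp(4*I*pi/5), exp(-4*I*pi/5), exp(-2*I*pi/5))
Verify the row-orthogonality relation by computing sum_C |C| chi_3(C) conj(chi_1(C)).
Sum = 0; so <chi_3, chi_1> = 0 (distinct irreducibles are orthogonal).

Explanation: Compute term by term over conjugacy classes (|C| * chi_3(C) * conj(chi_1(C))):
  1*(1)*conj(1) + 1*(exp(-4*I*pi/5))*conj(exp(2*I*pi/5)) + 1*(exp(2*I*pi/5))*conj(exp(4*I*pi/5)) + 1*(exp(-2*I*pi/5))*conj(exp(-4*I*pi/5)) + 1*(exp(4*I*pi/5))*conj(exp(-2*I*pi/5))
  = (1) + (exp(4*I*pi/5)) + (exp(-2*I*pi/5)) + (exp(2*I*pi/5)) + (exp(-4*I*pi/5))
  = 0.
(Exp terms are combined using exp(i*s)*conj(exp(i*t)) = exp(i*(s-t)), and sums of them are collapsed using the identity that for every m > 1 the m distinct m-th roots of unity sum to 0, e.g. 1 + exp(2*I*pi/3) + exp(-2*I*pi/3) = 0.)
Dividing by |G| = 5 gives 0/5 = 0, matching the row-orthogonality relation <chi_3, chi_1> = [chi_3 = chi_1].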